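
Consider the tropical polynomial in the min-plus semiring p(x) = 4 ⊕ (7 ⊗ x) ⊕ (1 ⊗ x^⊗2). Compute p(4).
p(4) = 4

A tropical monomial a ⊗ x^⊗i evaluates to a + i · x. Evaluating each term at x = 4:
  Term 0 contributes 4 + 0 · 4 = 4
  Term 1 contributes 7 + 1 · 4 = 11
  Term 2 contributes 1 + 2 · 4 = 9
p(4) = ⊕ of these = min[4, 11, 9] = 4.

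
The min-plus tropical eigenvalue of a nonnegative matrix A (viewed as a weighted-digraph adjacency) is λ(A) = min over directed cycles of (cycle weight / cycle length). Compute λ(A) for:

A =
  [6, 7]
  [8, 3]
λ(A) = 3

Enumerate directed cycles and compute their means (weight / length). Sample:
  cycle 0 → 0: weight = 6, length = 1, mean = 6/1 ≈ 6.000
  cycle 1 → 1: weight = 3, length = 1, mean = 3/1 ≈ 3.000
  cycle 0 → 1 → 0: weight = 15, length = 2, mean = 15/2 ≈ 7.500
  cycle 1 → 0 → 1: weight = 15, length = 2, mean = 15/2 ≈ 7.500
Minimum mean = 3.000, attained e.g. along the cycle 1 → 1 with weight 3 and length 1. So λ(A) = 3/1 = 3.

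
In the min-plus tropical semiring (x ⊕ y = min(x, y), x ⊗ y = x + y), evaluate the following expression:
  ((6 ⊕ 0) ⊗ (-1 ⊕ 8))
((6 ⊕ 0) ⊗ (-1 ⊕ 8)) = -1

Expand innermost to outermost. Recall ⊕ takes the minimum of its arguments and ⊗ takes their sum. Working out the expression ((6 ⊕ 0) ⊗ (-1 ⊕ 8)) gives -1.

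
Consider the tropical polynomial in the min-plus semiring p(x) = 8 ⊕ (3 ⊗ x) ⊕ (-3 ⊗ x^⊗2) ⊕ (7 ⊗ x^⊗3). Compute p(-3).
p(-3) = -9

A tropical monomial a ⊗ x^⊗i evaluates to a + i · x. Evaluating each term at x = -3:
  Term 0 contributes 8 + 0 · -3 = 8
  Term 1 contributes 3 + 1 · -3 = 0
  Term 2 contributes -3 + 2 · -3 = -9
  Term 3 contributes 7 + 3 · -3 = -2
p(-3) = ⊕ of these = min[8, 0, -9, -2] = -9.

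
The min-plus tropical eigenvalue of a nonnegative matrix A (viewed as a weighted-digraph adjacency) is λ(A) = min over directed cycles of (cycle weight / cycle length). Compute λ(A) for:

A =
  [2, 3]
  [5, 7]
λ(A) = 2

Enumerate directed cycles and compute their means (weight / length). Sample:
  cycle 0 → 0: weight = 2, length = 1, mean = 2/1 ≈ 2.000
  cycle 1 → 1: weight = 7, length = 1, mean = 7/1 ≈ 7.000
  cycle 0 → 1 → 0: weight = 8, length = 2, mean = 8/2 ≈ 4.000
  cycle 1 → 0 → 1: weight = 8, length = 2, mean = 8/2 ≈ 4.000
Minimum mean = 2.000, attained e.g. along the cycle 0 → 0 with weight 2 and length 1. So λ(A) = 2/1 = 2.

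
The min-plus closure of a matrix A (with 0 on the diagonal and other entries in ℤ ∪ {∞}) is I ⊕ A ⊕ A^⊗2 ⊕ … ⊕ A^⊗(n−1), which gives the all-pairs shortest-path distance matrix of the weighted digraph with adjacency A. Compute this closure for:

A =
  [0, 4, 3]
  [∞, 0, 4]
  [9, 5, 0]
Closure =
  [0, 4, 3]
  [13, 0, 4]
  [9, 5, 0]

This is the Floyd-Warshall all-pairs shortest-path computation. For each intermediate vertex k = 0, 1, …, 2, update dist[i][j] ← min(dist[i][j], dist[i][k] + dist[k][j]). The final matrix gives, for each (i, j), the minimum total weight of any directed path from i to j (possibly empty when i = j).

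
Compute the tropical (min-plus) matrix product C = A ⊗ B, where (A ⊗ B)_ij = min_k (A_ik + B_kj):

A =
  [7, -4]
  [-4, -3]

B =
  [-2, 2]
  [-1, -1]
A ⊗ B =
  [-5, -5]
  [-6, -4]

Apply the min-plus product entry-by-entry:
  C[0][0] = min over k of (A[0][0] + B[0][0] = 7 + -2 = 5, A[0][1] + B[1][0] = -4 + -1 = -5) = -5 (attained at k = 1)
  C[0][1] = min over k of (A[0][0] + B[0][1] = 7 + 2 = 9, A[0][1] + B[1][1] = -4 + -1 = -5) = -5 (attained at k = 1)
  C[1][0] = min over k of (A[1][0] + B[0][0] = -4 + -2 = -6, A[1][1] + B[1][0] = -3 + -1 = -4) = -6 (attained at k = 0)
  C[1][1] = min over k of (A[1][0] + B[0][1] = -4 + 2 = -2, A[1][1] + B[1][1] = -3 + -1 = -4) = -4 (attained at k = 1)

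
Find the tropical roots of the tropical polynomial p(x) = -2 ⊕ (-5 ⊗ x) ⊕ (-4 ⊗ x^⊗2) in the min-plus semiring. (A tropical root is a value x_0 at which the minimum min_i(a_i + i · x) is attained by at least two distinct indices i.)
Roots: {-1, 3}

Each tropical root is a break point of the lower envelope of the lines y = a_i + i · x (there are 3 lines, with slopes 0, 1, ..., 2). Only the lines that attain the minimum somewhere contribute to roots; other lines are dominated. Here the surviving (envelope) indices are i = 2, i = 1, i = 0.
Intersections between consecutive envelope lines give the roots: for adjacent envelope indices i < j the intersection is x = (a_i − a_j) / (j − i). Reading off the sorted break points: {-1, 3}.
Verification: at each break x_0, at least two indices attain the minimum of min_i(a_i + i · x_0).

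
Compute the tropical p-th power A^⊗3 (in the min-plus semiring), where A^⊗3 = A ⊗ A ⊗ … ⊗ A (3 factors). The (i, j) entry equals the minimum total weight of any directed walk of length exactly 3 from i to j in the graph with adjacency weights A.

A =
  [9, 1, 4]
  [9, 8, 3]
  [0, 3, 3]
A^⊗3 =
  [4, 5, 7]
  [6, 4, 7]
  [4, 4, 4]

Each entry (A^⊗3)_ij equals the minimum over all length-3 walks i = v_0 → v_1 → … → v_3 = j of Σ_t A[v_t][v_{t+1}]. For example, for (i, j) = (0, 2) we minimise over 9 possible intermediate vertex sequences; the minimum is 7, attained along the walk 0 → 1 → 2 → 2.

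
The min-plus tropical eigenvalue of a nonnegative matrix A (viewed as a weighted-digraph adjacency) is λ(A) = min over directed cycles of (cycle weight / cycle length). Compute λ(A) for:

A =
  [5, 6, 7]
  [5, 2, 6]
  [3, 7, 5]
λ(A) = 2

Enumerate directed cycles and compute their means (weight / length). Sample:
  cycle 0 → 0: weight = 5, length = 1, mean = 5/1 ≈ 5.000
  cycle 1 → 1: weight = 2, length = 1, mean = 2/1 ≈ 2.000
  cycle 2 → 2: weight = 5, length = 1, mean = 5/1 ≈ 5.000
  cycle 0 → 1 → 0: weight = 11, length = 2, mean = 11/2 ≈ 5.500
  cycle 0 → 2 → 0: weight = 10, length = 2, mean = 10/2 ≈ 5.000
  cycle 1 → 0 → 1: weight = 11, length = 2, mean = 11/2 ≈ 5.500
Minimum mean = 2.000, attained e.g. along the cycle 1 → 1 with weight 2 and length 1. So λ(A) = 2/1 = 2.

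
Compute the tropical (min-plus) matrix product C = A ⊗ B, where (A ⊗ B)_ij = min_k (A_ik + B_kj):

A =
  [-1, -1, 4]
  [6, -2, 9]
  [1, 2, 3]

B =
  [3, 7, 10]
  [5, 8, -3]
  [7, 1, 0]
A ⊗ B =
  [2, 5, -4]
  [3, 6, -5]
  [4, 4, -1]

Apply the min-plus product entry-by-entry:
  C[0][0] = min over k of (A[0][0] + B[0][0] = -1 + 3 = 2, A[0][1] + B[1][0] = -1 + 5 = 4, A[0][2] + B[2][0] = 4 + 7 = 11) = 2 (attained at k = 0)
  C[0][1] = min over k of (A[0][0] + B[0][1] = -1 + 7 = 6, A[0][1] + B[1][1] = -1 + 8 = 7, A[0][2] + B[2][1] = 4 + 1 = 5) = 5 (attained at k = 2)
  C[0][2] = min over k of (A[0][0] + B[0][2] = -1 + 10 = 9, A[0][1] + B[1][2] = -1 + -3 = -4, A[0][2] + B[2][2] = 4 + 0 = 4) = -4 (attained at k = 1)
  C[1][0] = min over k of (A[1][0] + B[0][0] = 6 + 3 = 9, A[1][1] + B[1][0] = -2 + 5 = 3, A[1][2] + B[2][0] = 9 + 7 = 16) = 3 (attained at k = 1)
  C[1][1] = min over k of (A[1][0] + B[0][1] = 6 + 7 = 13, A[1][1] + B[1][1] = -2 + 8 = 6, A[1][2] + B[2][1] = 9 + 1 = 10) = 6 (attained at k = 1)
  C[1][2] = min over k of (A[1][0] + B[0][2] = 6 + 10 = 16, A[1][1] + B[1][2] = -2 + -3 = -5, A[1][2] + B[2][2] = 9 + 0 = 9) = -5 (attained at k = 1)
  C[2][0] = min over k of (A[2][0] + B[0][0] = 1 + 3 = 4, A[2][1] + B[1][0] = 2 + 5 = 7, A[2][2] + B[2][0] = 3 + 7 = 10) = 4 (attained at k = 0)
  C[2][1] = min over k of (A[2][0] + B[0][1] = 1 + 7 = 8, A[2][1] + B[1][1] = 2 + 8 = 10, A[2][2] + B[2][1] = 3 + 1 = 4) = 4 (attained at k = 2)
  C[2][2] = min over k of (A[2][0] + B[0][2] = 1 + 10 = 11, A[2][1] + B[1][2] = 2 + -3 = -1, A[2][2] + B[2][2] = 3 + 0 = 3) = -1 (attained at k = 1)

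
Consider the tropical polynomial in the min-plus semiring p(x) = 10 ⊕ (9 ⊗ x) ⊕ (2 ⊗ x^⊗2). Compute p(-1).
p(-1) = 0

A tropical monomial a ⊗ x^⊗i evaluates to a + i · x. Evaluating each term at x = -1:
  Term 0 contributes 10 + 0 · -1 = 10
  Term 1 contributes 9 + 1 · -1 = 8
  Term 2 contributes 2 + 2 · -1 = 0
p(-1) = ⊕ of these = min[10, 8, 0] = 0.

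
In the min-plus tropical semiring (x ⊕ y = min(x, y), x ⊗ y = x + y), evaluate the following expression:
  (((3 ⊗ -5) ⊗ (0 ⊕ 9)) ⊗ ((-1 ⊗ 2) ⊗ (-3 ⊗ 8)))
(((3 ⊗ -5) ⊗ (0 ⊕ 9)) ⊗ ((-1 ⊗ 2) ⊗ (-3 ⊗ 8))) = 4

Expand innermost to outermost. Recall ⊕ takes the minimum of its arguments and ⊗ takes their sum. Working out the expression (((3 ⊗ -5) ⊗ (0 ⊕ 9)) ⊗ ((-1 ⊗ 2) ⊗ (-3 ⊗ 8))) gives 4.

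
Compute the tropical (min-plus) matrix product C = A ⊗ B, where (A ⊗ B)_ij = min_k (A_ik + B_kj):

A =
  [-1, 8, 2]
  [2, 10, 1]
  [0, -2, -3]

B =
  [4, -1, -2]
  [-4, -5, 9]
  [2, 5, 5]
A ⊗ B =
  [3, -2, -3]
  [3, 1, 0]
  [-6, -7, -2]

Apply the min-plus product entry-by-entry:
  C[0][0] = min over k of (A[0][0] + B[0][0] = -1 + 4 = 3, A[0][1] + B[1][0] = 8 + -4 = 4, A[0][2] + B[2][0] = 2 + 2 = 4) = 3 (attained at k = 0)
  C[0][1] = min over k of (A[0][0] + B[0][1] = -1 + -1 = -2, A[0][1] + B[1][1] = 8 + -5 = 3, A[0][2] + B[2][1] = 2 + 5 = 7) = -2 (attained at k = 0)
  C[0][2] = min over k of (A[0][0] + B[0][2] = -1 + -2 = -3, A[0][1] + B[1][2] = 8 + 9 = 17, A[0][2] + B[2][2] = 2 + 5 = 7) = -3 (attained at k = 0)
  C[1][0] = min over k of (A[1][0] + B[0][0] = 2 + 4 = 6, A[1][1] + B[1][0] = 10 + -4 = 6, A[1][2] + B[2][0] = 1 + 2 = 3) = 3 (attained at k = 2)
  C[1][1] = min over k of (A[1][0] + B[0][1] = 2 + -1 = 1, A[1][1] + B[1][1] = 10 + -5 = 5, A[1][2] + B[2][1] = 1 + 5 = 6) = 1 (attained at k = 0)
  C[1][2] = min over k of (A[1][0] + B[0][2] = 2 + -2 = 0, A[1][1] + B[1][2] = 10 + 9 = 19, A[1][2] + B[2][2] = 1 + 5 = 6) = 0 (attained at k = 0)
  C[2][0] = min over k of (A[2][0] + B[0][0] = 0 + 4 = 4, A[2][1] + B[1][0] = -2 + -4 = -6, A[2][2] + B[2][0] = -3 + 2 = -1) = -6 (attained at k = 1)
  C[2][1] = min over k of (A[2][0] + B[0][1] = 0 + -1 = -1, A[2][1] + B[1][1] = -2 + -5 = -7, A[2][2] + B[2][1] = -3 + 5 = 2) = -7 (attained at k = 1)
  C[2][2] = min over k of (A[2][0] + B[0][2] = 0 + -2 = -2, A[2][1] + B[1][2] = -2 + 9 = 7, A[2][2] + B[2][2] = -3 + 5 = 2) = -2 (attained at k = 0)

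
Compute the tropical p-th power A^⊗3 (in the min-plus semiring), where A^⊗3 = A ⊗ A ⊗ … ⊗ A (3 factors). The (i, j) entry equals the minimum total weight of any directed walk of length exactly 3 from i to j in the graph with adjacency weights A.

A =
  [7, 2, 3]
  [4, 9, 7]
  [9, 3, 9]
A^⊗3 =
  [10, 8, 9]
  [10, 10, 13]
  [14, 9, 10]

Each entry (A^⊗3)_ij equals the minimum over all length-3 walks i = v_0 → v_1 → … → v_3 = j of Σ_t A[v_t][v_{t+1}]. For example, for (i, j) = (0, 2) we minimise over 9 possible intermediate vertex sequences; the minimum is 9, attained along the walk 0 → 1 → 0 → 2.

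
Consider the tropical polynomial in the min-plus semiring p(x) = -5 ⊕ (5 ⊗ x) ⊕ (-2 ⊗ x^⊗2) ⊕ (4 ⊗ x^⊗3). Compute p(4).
p(4) = -5

A tropical monomial a ⊗ x^⊗i evaluates to a + i · x. Evaluating each term at x = 4:
  Term 0 contributes -5 + 0 · 4 = -5
  Term 1 contributes 5 + 1 · 4 = 9
  Term 2 contributes -2 + 2 · 4 = 6
  Term 3 contributes 4 + 3 · 4 = 16
p(4) = ⊕ of these = min[-5, 9, 6, 16] = -5.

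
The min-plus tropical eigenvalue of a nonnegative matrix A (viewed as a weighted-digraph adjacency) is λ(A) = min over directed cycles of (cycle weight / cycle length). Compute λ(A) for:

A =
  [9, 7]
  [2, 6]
λ(A) = 9/2

Enumerate directed cycles and compute their means (weight / length). Sample:
  cycle 0 → 0: weight = 9, length = 1, mean = 9/1 ≈ 9.000
  cycle 1 → 1: weight = 6, length = 1, mean = 6/1 ≈ 6.000
  cycle 0 → 1 → 0: weight = 9, length = 2, mean = 9/2 ≈ 4.500
  cycle 1 → 0 → 1: weight = 9, length = 2, mean = 9/2 ≈ 4.500
Minimum mean = 4.500, attained e.g. along the cycle 0 → 1 → 0 with weight 9 and length 2. So λ(A) = 9/2 = 9/2.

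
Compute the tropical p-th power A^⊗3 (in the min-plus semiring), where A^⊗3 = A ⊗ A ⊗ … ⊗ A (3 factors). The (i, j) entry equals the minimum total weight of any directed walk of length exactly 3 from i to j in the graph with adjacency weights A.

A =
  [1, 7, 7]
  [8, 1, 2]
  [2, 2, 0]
A^⊗3 =
  [3, 9, 7]
  [4, 3, 2]
  [2, 2, 0]

Each entry (A^⊗3)_ij equals the minimum over all length-3 walks i = v_0 → v_1 → … → v_3 = j of Σ_t A[v_t][v_{t+1}]. For example, for (i, j) = (0, 2) we minimise over 9 possible intermediate vertex sequences; the minimum is 7, attained along the walk 0 → 2 → 2 → 2.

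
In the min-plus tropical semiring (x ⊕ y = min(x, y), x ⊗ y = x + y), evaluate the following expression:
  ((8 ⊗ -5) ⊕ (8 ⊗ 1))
((8 ⊗ -5) ⊕ (8 ⊗ 1)) = 3

Expand innermost to outermost. Recall ⊕ takes the minimum of its arguments and ⊗ takes their sum. Working out the expression ((8 ⊗ -5) ⊕ (8 ⊗ 1)) gives 3.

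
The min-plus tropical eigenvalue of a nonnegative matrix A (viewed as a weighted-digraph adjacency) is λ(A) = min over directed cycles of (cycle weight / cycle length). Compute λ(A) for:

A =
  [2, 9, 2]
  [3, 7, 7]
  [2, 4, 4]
λ(A) = 2

Enumerate directed cycles and compute their means (weight / length). Sample:
  cycle 0 → 0: weight = 2, length = 1, mean = 2/1 ≈ 2.000
  cycle 1 → 1: weight = 7, length = 1, mean = 7/1 ≈ 7.000
  cycle 2 → 2: weight = 4, length = 1, mean = 4/1 ≈ 4.000
  cycle 0 → 1 → 0: weight = 12, length = 2, mean = 12/2 ≈ 6.000
  cycle 0 → 2 → 0: weight = 4, length = 2, mean = 4/2 ≈ 2.000
  cycle 1 → 0 → 1: weight = 12, length = 2, mean = 12/2 ≈ 6.000
Minimum mean = 2.000, attained e.g. along the cycle 0 → 0 with weight 2 and length 1. So λ(A) = 2/1 = 2.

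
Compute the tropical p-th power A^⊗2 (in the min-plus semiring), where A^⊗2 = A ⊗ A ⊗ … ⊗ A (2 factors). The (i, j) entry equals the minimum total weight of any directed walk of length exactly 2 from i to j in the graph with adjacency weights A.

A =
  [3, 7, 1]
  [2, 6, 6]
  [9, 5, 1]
A^⊗2 =
  [6, 6, 2]
  [5, 9, 3]
  [7, 6, 2]

Each entry (A^⊗2)_ij equals the minimum over all length-2 walks i = v_0 → v_1 → … → v_2 = j of Σ_t A[v_t][v_{t+1}]. For example, for (i, j) = (0, 2) we minimise over 3 possible intermediate vertex sequences; the minimum is 2, attained along the walk 0 → 2 → 2.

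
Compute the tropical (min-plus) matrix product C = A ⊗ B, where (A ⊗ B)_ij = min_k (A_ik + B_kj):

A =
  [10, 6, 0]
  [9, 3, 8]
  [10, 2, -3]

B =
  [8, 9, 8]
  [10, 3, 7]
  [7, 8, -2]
A ⊗ B =
  [7, 8, -2]
  [13, 6, 6]
  [4, 5, -5]

Apply the min-plus product entry-by-entry:
  C[0][0] = min over k of (A[0][0] + B[0][0] = 10 + 8 = 18, A[0][1] + B[1][0] = 6 + 10 = 16, A[0][2] + B[2][0] = 0 + 7 = 7) = 7 (attained at k = 2)
  C[0][1] = min over k of (A[0][0] + B[0][1] = 10 + 9 = 19, A[0][1] + B[1][1] = 6 + 3 = 9, A[0][2] + B[2][1] = 0 + 8 = 8) = 8 (attained at k = 2)
  C[0][2] = min over k of (A[0][0] + B[0][2] = 10 + 8 = 18, A[0][1] + B[1][2] = 6 + 7 = 13, A[0][2] + B[2][2] = 0 + -2 = -2) = -2 (attained at k = 2)
  C[1][0] = min over k of (A[1][0] + B[0][0] = 9 + 8 = 17, A[1][1] + B[1][0] = 3 + 10 = 13, A[1][2] + B[2][0] = 8 + 7 = 15) = 13 (attained at k = 1)
  C[1][1] = min over k of (A[1][0] + B[0][1] = 9 + 9 = 18, A[1][1] + B[1][1] = 3 + 3 = 6, A[1][2] + B[2][1] = 8 + 8 = 16) = 6 (attained at k = 1)
  C[1][2] = min over k of (A[1][0] + B[0][2] = 9 + 8 = 17, A[1][1] + B[1][2] = 3 + 7 = 10, A[1][2] + B[2][2] = 8 + -2 = 6) = 6 (attained at k = 2)
  C[2][0] = min over k of (A[2][0] + B[0][0] = 10 + 8 = 18, A[2][1] + B[1][0] = 2 + 10 = 12, A[2][2] + B[2][0] = -3 + 7 = 4) = 4 (attained at k = 2)
  C[2][1] = min over k of (A[2][0] + B[0][1] = 10 + 9 = 19, A[2][1] + B[1][1] = 2 + 3 = 5, A[2][2] + B[2][1] = -3 + 8 = 5) = 5 (attained at k = 1)
  C[2][2] = min over k of (A[2][0] + B[0][2] = 10 + 8 = 18, A[2][1] + B[1][2] = 2 + 7 = 9, A[2][2] + B[2][2] = -3 + -2 = -5) = -5 (attained at k = 2)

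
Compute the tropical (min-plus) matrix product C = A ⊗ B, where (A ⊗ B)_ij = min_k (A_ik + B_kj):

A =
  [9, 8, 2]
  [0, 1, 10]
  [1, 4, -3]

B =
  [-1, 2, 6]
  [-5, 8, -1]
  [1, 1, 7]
A ⊗ B =
  [3, 3, 7]
  [-4, 2, 0]
  [-2, -2, 3]

Apply the min-plus product entry-by-entry:
  C[0][0] = min over k of (A[0][0] + B[0][0] = 9 + -1 = 8, A[0][1] + B[1][0] = 8 + -5 = 3, A[0][2] + B[2][0] = 2 + 1 = 3) = 3 (attained at k = 1)
  C[0][1] = min over k of (A[0][0] + B[0][1] = 9 + 2 = 11, A[0][1] + B[1][1] = 8 + 8 = 16, A[0][2] + B[2][1] = 2 + 1 = 3) = 3 (attained at k = 2)
  C[0][2] = min over k of (A[0][0] + B[0][2] = 9 + 6 = 15, A[0][1] + B[1][2] = 8 + -1 = 7, A[0][2] + B[2][2] = 2 + 7 = 9) = 7 (attained at k = 1)
  C[1][0] = min over k of (A[1][0] + B[0][0] = 0 + -1 = -1, A[1][1] + B[1][0] = 1 + -5 = -4, A[1][2] + B[2][0] = 10 + 1 = 11) = -4 (attained at k = 1)
  C[1][1] = min over k of (A[1][0] + B[0][1] = 0 + 2 = 2, A[1][1] + B[1][1] = 1 + 8 = 9, A[1][2] + B[2][1] = 10 + 1 = 11) = 2 (attained at k = 0)
  C[1][2] = min over k of (A[1][0] + B[0][2] = 0 + 6 = 6, A[1][1] + B[1][2] = 1 + -1 = 0, A[1][2] + B[2][2] = 10 + 7 = 17) = 0 (attained at k = 1)
  C[2][0] = min over k of (A[2][0] + B[0][0] = 1 + -1 = 0, A[2][1] + B[1][0] = 4 + -5 = -1, A[2][2] + B[2][0] = -3 + 1 = -2) = -2 (attained at k = 2)
  C[2][1] = min over k of (A[2][0] + B[0][1] = 1 + 2 = 3, A[2][1] + B[1][1] = 4 + 8 = 12, A[2][2] + B[2][1] = -3 + 1 = -2) = -2 (attained at k = 2)
  C[2][2] = min over k of (A[2][0] + B[0][2] = 1 + 6 = 7, A[2][1] + B[1][2] = 4 + -1 = 3, A[2][2] + B[2][2] = -3 + 7 = 4) = 3 (attained at k = 1)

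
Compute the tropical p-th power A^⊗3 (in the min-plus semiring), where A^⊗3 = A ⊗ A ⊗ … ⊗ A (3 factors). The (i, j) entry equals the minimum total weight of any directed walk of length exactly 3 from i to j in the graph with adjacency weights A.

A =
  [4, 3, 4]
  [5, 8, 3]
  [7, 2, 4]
A^⊗3 =
  [11, 8, 9]
  [10, 9, 8]
  [11, 7, 9]

Each entry (A^⊗3)_ij equals the minimum over all length-3 walks i = v_0 → v_1 → … → v_3 = j of Σ_t A[v_t][v_{t+1}]. For example, for (i, j) = (0, 2) we minimise over 9 possible intermediate vertex sequences; the minimum is 9, attained along the walk 0 → 2 → 1 → 2.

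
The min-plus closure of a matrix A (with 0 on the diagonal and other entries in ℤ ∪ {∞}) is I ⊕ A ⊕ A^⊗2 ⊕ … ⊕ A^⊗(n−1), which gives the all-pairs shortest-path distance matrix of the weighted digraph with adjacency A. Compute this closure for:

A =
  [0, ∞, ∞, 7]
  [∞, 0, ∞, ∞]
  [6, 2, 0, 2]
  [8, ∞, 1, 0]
Closure =
  [0, 10, 8, 7]
  [∞, 0, ∞, ∞]
  [6, 2, 0, 2]
  [7, 3, 1, 0]

This is the Floyd-Warshall all-pairs shortest-path computation. For each intermediate vertex k = 0, 1, …, 3, update dist[i][j] ← min(dist[i][j], dist[i][k] + dist[k][j]). The final matrix gives, for each (i, j), the minimum total weight of any directed path from i to j (possibly empty when i = j).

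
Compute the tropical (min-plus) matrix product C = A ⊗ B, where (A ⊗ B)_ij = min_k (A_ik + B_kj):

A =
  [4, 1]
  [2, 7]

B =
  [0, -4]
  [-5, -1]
A ⊗ B =
  [-4, 0]
  [2, -2]

Apply the min-plus product entry-by-entry:
  C[0][0] = min over k of (A[0][0] + B[0][0] = 4 + 0 = 4, A[0][1] + B[1][0] = 1 + -5 = -4) = -4 (attained at k = 1)
  C[0][1] = min over k of (A[0][0] + B[0][1] = 4 + -4 = 0, A[0][1] + B[1][1] = 1 + -1 = 0) = 0 (attained at k = 0)
  C[1][0] = min over k of (A[1][0] + B[0][0] = 2 + 0 = 2, A[1][1] + B[1][0] = 7 + -5 = 2) = 2 (attained at k = 0)
  C[1][1] = min over k of (A[1][0] + B[0][1] = 2 + -4 = -2, A[1][1] + B[1][1] = 7 + -1 = 6) = -2 (attained at k = 0)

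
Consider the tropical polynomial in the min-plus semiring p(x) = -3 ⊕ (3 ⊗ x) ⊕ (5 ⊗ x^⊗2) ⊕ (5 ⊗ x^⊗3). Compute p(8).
p(8) = -3

A tropical monomial a ⊗ x^⊗i evaluates to a + i · x. Evaluating each term at x = 8:
  Term 0 contributes -3 + 0 · 8 = -3
  Term 1 contributes 3 + 1 · 8 = 11
  Term 2 contributes 5 + 2 · 8 = 21
  Term 3 contributes 5 + 3 · 8 = 29
p(8) = ⊕ of these = min[-3, 11, 21, 29] = -3.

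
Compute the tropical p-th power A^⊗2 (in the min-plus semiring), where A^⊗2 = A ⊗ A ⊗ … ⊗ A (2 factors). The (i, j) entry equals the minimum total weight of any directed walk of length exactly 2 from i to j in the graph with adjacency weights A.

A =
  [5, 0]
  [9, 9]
A^⊗2 =
  [9, 5]
  [14, 9]

Each entry (A^⊗2)_ij equals the minimum over all length-2 walks i = v_0 → v_1 → … → v_2 = j of Σ_t A[v_t][v_{t+1}]. For example, for (i, j) = (0, 1) we minimise over 2 possible intermediate vertex sequences; the minimum is 5, attained along the walk 0 → 0 → 1.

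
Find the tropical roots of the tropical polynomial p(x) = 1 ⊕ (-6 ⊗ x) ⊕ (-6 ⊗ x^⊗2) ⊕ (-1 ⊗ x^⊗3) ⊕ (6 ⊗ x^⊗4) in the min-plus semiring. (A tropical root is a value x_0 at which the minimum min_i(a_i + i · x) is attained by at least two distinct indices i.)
Roots: {-7, -5, 0, 7}

Each tropical root is a break point of the lower envelope of the lines y = a_i + i · x (there are 5 lines, with slopes 0, 1, ..., 4). Only the lines that attain the minimum somewhere contribute to roots; other lines are dominated. Here the surviving (envelope) indices are i = 4, i = 3, i = 2, i = 1, i = 0.
Intersections between consecutive envelope lines give the roots: for adjacent envelope indices i < j the intersection is x = (a_i − a_j) / (j − i). Reading off the sorted break points: {-7, -5, 0, 7}.
Verification: at each break x_0, at least two indices attain the minimum of min_i(a_i + i · x_0).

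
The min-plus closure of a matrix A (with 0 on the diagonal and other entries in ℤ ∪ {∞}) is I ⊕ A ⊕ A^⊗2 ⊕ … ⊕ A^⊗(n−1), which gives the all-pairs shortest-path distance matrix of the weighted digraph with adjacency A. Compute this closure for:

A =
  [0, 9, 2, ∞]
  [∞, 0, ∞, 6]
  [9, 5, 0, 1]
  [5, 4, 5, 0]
Closure =
  [0, 7, 2, 3]
  [11, 0, 11, 6]
  [6, 5, 0, 1]
  [5, 4, 5, 0]

This is the Floyd-Warshall all-pairs shortest-path computation. For each intermediate vertex k = 0, 1, …, 3, update dist[i][j] ← min(dist[i][j], dist[i][k] + dist[k][j]). The final matrix gives, for each (i, j), the minimum total weight of any directed path from i to j (possibly empty when i = j).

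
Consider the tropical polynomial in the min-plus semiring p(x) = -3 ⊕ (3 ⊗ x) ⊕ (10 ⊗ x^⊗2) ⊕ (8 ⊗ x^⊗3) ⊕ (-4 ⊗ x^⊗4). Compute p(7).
p(7) = -3

A tropical monomial a ⊗ x^⊗i evaluates to a + i · x. Evaluating each term at x = 7:
  Term 0 contributes -3 + 0 · 7 = -3
  Term 1 contributes 3 + 1 · 7 = 10
  Term 2 contributes 10 + 2 · 7 = 24
  Term 3 contributes 8 + 3 · 7 = 29
  Term 4 contributes -4 + 4 · 7 = 24
p(7) = ⊕ of these = min[-3, 10, 24, 29, 24] = -3.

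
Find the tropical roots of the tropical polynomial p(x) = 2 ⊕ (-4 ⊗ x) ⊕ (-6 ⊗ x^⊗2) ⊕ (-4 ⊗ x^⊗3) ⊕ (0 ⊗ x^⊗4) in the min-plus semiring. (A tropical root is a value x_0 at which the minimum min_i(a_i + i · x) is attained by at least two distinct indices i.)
Roots: {-4, -2, 2, 6}

Each tropical root is a break point of the lower envelope of the lines y = a_i + i · x (there are 5 lines, with slopes 0, 1, ..., 4). Only the lines that attain the minimum somewhere contribute to roots; other lines are dominated. Here the surviving (envelope) indices are i = 4, i = 3, i = 2, i = 1, i = 0.
Intersections between consecutive envelope lines give the roots: for adjacent envelope indices i < j the intersection is x = (a_i − a_j) / (j − i). Reading off the sorted break points: {-4, -2, 2, 6}.
Verification: at each break x_0, at least two indices attain the minimum of min_i(a_i + i · x_0).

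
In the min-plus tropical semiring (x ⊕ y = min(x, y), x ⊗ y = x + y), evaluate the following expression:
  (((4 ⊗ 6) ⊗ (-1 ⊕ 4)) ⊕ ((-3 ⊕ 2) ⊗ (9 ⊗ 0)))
(((4 ⊗ 6) ⊗ (-1 ⊕ 4)) ⊕ ((-3 ⊕ 2) ⊗ (9 ⊗ 0))) = 6

Expand innermost to outermost. Recall ⊕ takes the minimum of its arguments and ⊗ takes their sum. Working out the expression (((4 ⊗ 6) ⊗ (-1 ⊕ 4)) ⊕ ((-3 ⊕ 2) ⊗ (9 ⊗ 0))) gives 6.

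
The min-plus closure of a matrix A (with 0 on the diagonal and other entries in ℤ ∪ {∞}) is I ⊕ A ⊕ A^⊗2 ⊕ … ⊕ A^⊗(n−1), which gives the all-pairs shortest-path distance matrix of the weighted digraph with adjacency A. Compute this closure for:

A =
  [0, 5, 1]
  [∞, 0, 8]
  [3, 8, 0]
Closure =
  [0, 5, 1]
  [11, 0, 8]
  [3, 8, 0]

This is the Floyd-Warshall all-pairs shortest-path computation. For each intermediate vertex k = 0, 1, …, 2, update dist[i][j] ← min(dist[i][j], dist[i][k] + dist[k][j]). The final matrix gives, for each (i, j), the minimum total weight of any directed path from i to j (possibly empty when i = j).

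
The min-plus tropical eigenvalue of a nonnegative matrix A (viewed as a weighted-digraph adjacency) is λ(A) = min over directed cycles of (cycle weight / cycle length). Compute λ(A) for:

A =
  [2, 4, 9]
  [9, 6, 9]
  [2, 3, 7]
λ(A) = 2

Enumerate directed cycles and compute their means (weight / length). Sample:
  cycle 0 → 0: weight = 2, length = 1, mean = 2/1 ≈ 2.000
  cycle 1 → 1: weight = 6, length = 1, mean = 6/1 ≈ 6.000
  cycle 2 → 2: weight = 7, length = 1, mean = 7/1 ≈ 7.000
  cycle 0 → 1 → 0: weight = 13, length = 2, mean = 13/2 ≈ 6.500
  cycle 0 → 2 → 0: weight = 11, length = 2, mean = 11/2 ≈ 5.500
  cycle 1 → 0 → 1: weight = 13, length = 2, mean = 13/2 ≈ 6.500
Minimum mean = 2.000, attained e.g. along the cycle 0 → 0 with weight 2 and length 1. So λ(A) = 2/1 = 2.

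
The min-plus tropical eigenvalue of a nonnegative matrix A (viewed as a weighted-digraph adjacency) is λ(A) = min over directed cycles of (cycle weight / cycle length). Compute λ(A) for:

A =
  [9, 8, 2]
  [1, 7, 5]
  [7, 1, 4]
λ(A) = 4/3

Enumerate directed cycles and compute their means (weight / length). Sample:
  cycle 0 → 0: weight = 9, length = 1, mean = 9/1 ≈ 9.000
  cycle 1 → 1: weight = 7, length = 1, mean = 7/1 ≈ 7.000
  cycle 2 → 2: weight = 4, length = 1, mean = 4/1 ≈ 4.000
  cycle 0 → 1 → 0: weight = 9, length = 2, mean = 9/2 ≈ 4.500
  cycle 0 → 2 → 0: weight = 9, length = 2, mean = 9/2 ≈ 4.500
  cycle 1 → 0 → 1: weight = 9, length = 2, mean = 9/2 ≈ 4.500
Minimum mean = 1.333, attained e.g. along the cycle 0 → 2 → 1 → 0 with weight 4 and length 3. So λ(A) = 4/3 = 4/3.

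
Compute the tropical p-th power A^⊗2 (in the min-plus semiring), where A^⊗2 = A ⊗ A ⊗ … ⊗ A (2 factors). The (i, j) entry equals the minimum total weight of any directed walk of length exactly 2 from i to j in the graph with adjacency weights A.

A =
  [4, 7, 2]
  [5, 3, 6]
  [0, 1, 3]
A^⊗2 =
  [2, 3, 5]
  [6, 6, 7]
  [3, 4, 2]

Each entry (A^⊗2)_ij equals the minimum over all length-2 walks i = v_0 → v_1 → … → v_2 = j of Σ_t A[v_t][v_{t+1}]. For example, for (i, j) = (0, 2) we minimise over 3 possible intermediate vertex sequences; the minimum is 5, attained along the walk 0 → 2 → 2.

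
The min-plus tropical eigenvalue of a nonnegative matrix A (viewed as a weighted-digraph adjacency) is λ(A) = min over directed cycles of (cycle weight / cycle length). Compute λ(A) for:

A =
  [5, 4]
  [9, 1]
λ(A) = 1

Enumerate directed cycles and compute their means (weight / length). Sample:
  cycle 0 → 0: weight = 5, length = 1, mean = 5/1 ≈ 5.000
  cycle 1 → 1: weight = 1, length = 1, mean = 1/1 ≈ 1.000
  cycle 0 → 1 → 0: weight = 13, length = 2, mean = 13/2 ≈ 6.500
  cycle 1 → 0 → 1: weight = 13, length = 2, mean = 13/2 ≈ 6.500
Minimum mean = 1.000, attained e.g. along the cycle 1 → 1 with weight 1 and length 1. So λ(A) = 1/1 = 1.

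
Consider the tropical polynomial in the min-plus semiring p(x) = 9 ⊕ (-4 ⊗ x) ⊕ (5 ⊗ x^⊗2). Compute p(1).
p(1) = -3

A tropical monomial a ⊗ x^⊗i evaluates to a + i · x. Evaluating each term at x = 1:
  Term 0 contributes 9 + 0 · 1 = 9
  Term 1 contributes -4 + 1 · 1 = -3
  Term 2 contributes 5 + 2 · 1 = 7
p(1) = ⊕ of these = min[9, -3, 7] = -3.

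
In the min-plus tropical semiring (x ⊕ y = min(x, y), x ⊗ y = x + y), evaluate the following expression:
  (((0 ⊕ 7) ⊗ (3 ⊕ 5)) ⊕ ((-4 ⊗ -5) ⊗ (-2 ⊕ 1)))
(((0 ⊕ 7) ⊗ (3 ⊕ 5)) ⊕ ((-4 ⊗ -5) ⊗ (-2 ⊕ 1))) = -11

Expand innermost to outermost. Recall ⊕ takes the minimum of its arguments and ⊗ takes their sum. Working out the expression (((0 ⊕ 7) ⊗ (3 ⊕ 5)) ⊕ ((-4 ⊗ -5) ⊗ (-2 ⊕ 1))) gives -11.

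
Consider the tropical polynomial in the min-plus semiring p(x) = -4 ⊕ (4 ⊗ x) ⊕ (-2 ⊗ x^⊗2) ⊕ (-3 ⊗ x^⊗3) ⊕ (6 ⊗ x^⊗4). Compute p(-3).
p(-3) = -12

A tropical monomial a ⊗ x^⊗i evaluates to a + i · x. Evaluating each term at x = -3:
  Term 0 contributes -4 + 0 · -3 = -4
  Term 1 contributes 4 + 1 · -3 = 1
  Term 2 contributes -2 + 2 · -3 = -8
  Term 3 contributes -3 + 3 · -3 = -12
  Term 4 contributes 6 + 4 · -3 = -6
p(-3) = ⊕ of these = min[-4, 1, -8, -12, -6] = -12.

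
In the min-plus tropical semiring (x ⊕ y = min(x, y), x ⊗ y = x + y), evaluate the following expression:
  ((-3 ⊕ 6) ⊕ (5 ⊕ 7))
((-3 ⊕ 6) ⊕ (5 ⊕ 7)) = -3

Expand innermost to outermost. Recall ⊕ takes the minimum of its arguments and ⊗ takes their sum. Working out the expression ((-3 ⊕ 6) ⊕ (5 ⊕ 7)) gives -3.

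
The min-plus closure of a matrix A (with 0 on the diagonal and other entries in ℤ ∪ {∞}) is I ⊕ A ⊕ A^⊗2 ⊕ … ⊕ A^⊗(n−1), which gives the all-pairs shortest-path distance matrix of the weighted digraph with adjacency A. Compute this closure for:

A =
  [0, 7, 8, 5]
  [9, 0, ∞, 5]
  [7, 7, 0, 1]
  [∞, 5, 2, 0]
Closure =
  [0, 7, 7, 5]
  [9, 0, 7, 5]
  [7, 6, 0, 1]
  [9, 5, 2, 0]

This is the Floyd-Warshall all-pairs shortest-path computation. For each intermediate vertex k = 0, 1, …, 3, update dist[i][j] ← min(dist[i][j], dist[i][k] + dist[k][j]). The final matrix gives, for each (i, j), the minimum total weight of any directed path from i to j (possibly empty when i = j).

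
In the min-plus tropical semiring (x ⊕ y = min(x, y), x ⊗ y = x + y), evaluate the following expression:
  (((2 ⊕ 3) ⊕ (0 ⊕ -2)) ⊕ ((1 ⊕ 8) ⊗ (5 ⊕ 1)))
(((2 ⊕ 3) ⊕ (0 ⊕ -2)) ⊕ ((1 ⊕ 8) ⊗ (5 ⊕ 1))) = -2

Expand innermost to outermost. Recall ⊕ takes the minimum of its arguments and ⊗ takes their sum. Working out the expression (((2 ⊕ 3) ⊕ (0 ⊕ -2)) ⊕ ((1 ⊕ 8) ⊗ (5 ⊕ 1))) gives -2.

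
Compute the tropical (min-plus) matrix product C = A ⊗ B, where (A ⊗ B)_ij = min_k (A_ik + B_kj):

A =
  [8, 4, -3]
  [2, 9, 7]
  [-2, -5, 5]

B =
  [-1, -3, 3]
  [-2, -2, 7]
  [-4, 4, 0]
A ⊗ B =
  [-7, 1, -3]
  [1, -1, 5]
  [-7, -7, 1]

Apply the min-plus product entry-by-entry:
  C[0][0] = min over k of (A[0][0] + B[0][0] = 8 + -1 = 7, A[0][1] + B[1][0] = 4 + -2 = 2, A[0][2] + B[2][0] = -3 + -4 = -7) = -7 (attained at k = 2)
  C[0][1] = min over k of (A[0][0] + B[0][1] = 8 + -3 = 5, A[0][1] + B[1][1] = 4 + -2 = 2, A[0][2] + B[2][1] = -3 + 4 = 1) = 1 (attained at k = 2)
  C[0][2] = min over k of (A[0][0] + B[0][2] = 8 + 3 = 11, A[0][1] + B[1][2] = 4 + 7 = 11, A[0][2] + B[2][2] = -3 + 0 = -3) = -3 (attained at k = 2)
  C[1][0] = min over k of (A[1][0] + B[0][0] = 2 + -1 = 1, A[1][1] + B[1][0] = 9 + -2 = 7, A[1][2] + B[2][0] = 7 + -4 = 3) = 1 (attained at k = 0)
  C[1][1] = min over k of (A[1][0] + B[0][1] = 2 + -3 = -1, A[1][1] + B[1][1] = 9 + -2 = 7, A[1][2] + B[2][1] = 7 + 4 = 11) = -1 (attained at k = 0)
  C[1][2] = min over k of (A[1][0] + B[0][2] = 2 + 3 = 5, A[1][1] + B[1][2] = 9 + 7 = 16, A[1][2] + B[2][2] = 7 + 0 = 7) = 5 (attained at k = 0)
  C[2][0] = min over k of (A[2][0] + B[0][0] = -2 + -1 = -3, A[2][1] + B[1][0] = -5 + -2 = -7, A[2][2] + B[2][0] = 5 + -4 = 1) = -7 (attained at k = 1)
  C[2][1] = min over k of (A[2][0] + B[0][1] = -2 + -3 = -5, A[2][1] + B[1][1] = -5 + -2 = -7, A[2][2] + B[2][1] = 5 + 4 = 9) = -7 (attained at k = 1)
  C[2][2] = min over k of (A[2][0] + B[0][2] = -2 + 3 = 1, A[2][1] + B[1][2] = -5 + 7 = 2, A[2][2] + B[2][2] = 5 + 0 = 5) = 1 (attained at k = 0)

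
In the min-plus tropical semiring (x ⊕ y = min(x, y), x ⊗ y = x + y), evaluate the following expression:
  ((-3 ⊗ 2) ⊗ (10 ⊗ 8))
((-3 ⊗ 2) ⊗ (10 ⊗ 8)) = 17

Expand innermost to outermost. Recall ⊕ takes the minimum of its arguments and ⊗ takes their sum. Working out the expression ((-3 ⊗ 2) ⊗ (10 ⊗ 8)) gives 17.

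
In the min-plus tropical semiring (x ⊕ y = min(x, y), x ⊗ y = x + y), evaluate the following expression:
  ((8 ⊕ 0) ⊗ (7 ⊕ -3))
((8 ⊕ 0) ⊗ (7 ⊕ -3)) = -3

Expand innermost to outermost. Recall ⊕ takes the minimum of its arguments and ⊗ takes their sum. Working out the expression ((8 ⊕ 0) ⊗ (7 ⊕ -3)) gives -3.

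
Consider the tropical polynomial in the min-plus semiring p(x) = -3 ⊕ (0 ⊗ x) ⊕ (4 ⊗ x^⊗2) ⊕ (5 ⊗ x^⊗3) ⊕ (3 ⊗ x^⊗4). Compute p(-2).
p(-2) = -5

A tropical monomial a ⊗ x^⊗i evaluates to a + i · x. Evaluating each term at x = -2:
  Term 0 contributes -3 + 0 · -2 = -3
  Term 1 contributes 0 + 1 · -2 = -2
  Term 2 contributes 4 + 2 · -2 = 0
  Term 3 contributes 5 + 3 · -2 = -1
  Term 4 contributes 3 + 4 · -2 = -5
p(-2) = ⊕ of these = min[-3, -2, 0, -1, -5] = -5.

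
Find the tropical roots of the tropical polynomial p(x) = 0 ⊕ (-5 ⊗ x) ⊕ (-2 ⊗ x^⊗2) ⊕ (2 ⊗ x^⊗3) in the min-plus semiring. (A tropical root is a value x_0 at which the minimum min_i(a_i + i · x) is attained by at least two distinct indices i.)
Roots: {-4, -3, 5}

Each tropical root is a break point of the lower envelope of the lines y = a_i + i · x (there are 4 lines, with slopes 0, 1, ..., 3). Only the lines that attain the minimum somewhere contribute to roots; other lines are dominated. Here the surviving (envelope) indices are i = 3, i = 2, i = 1, i = 0.
Intersections between consecutive envelope lines give the roots: for adjacent envelope indices i < j the intersection is x = (a_i − a_j) / (j − i). Reading off the sorted break points: {-4, -3, 5}.
Verification: at each break x_0, at least two indices attain the minimum of min_i(a_i + i · x_0).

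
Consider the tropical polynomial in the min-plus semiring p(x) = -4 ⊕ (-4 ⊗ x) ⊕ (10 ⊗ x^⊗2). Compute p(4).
p(4) = -4

A tropical monomial a ⊗ x^⊗i evaluates to a + i · x. Evaluating each term at x = 4:
  Term 0 contributes -4 + 0 · 4 = -4
  Term 1 contributes -4 + 1 · 4 = 0
  Term 2 contributes 10 + 2 · 4 = 18
p(4) = ⊕ of these = min[-4, 0, 18] = -4.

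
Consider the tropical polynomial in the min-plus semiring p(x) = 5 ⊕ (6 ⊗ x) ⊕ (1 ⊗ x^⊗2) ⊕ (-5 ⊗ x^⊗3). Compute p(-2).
p(-2) = -11

A tropical monomial a ⊗ x^⊗i evaluates to a + i · x. Evaluating each term at x = -2:
  Term 0 contributes 5 + 0 · -2 = 5
  Term 1 contributes 6 + 1 · -2 = 4
  Term 2 contributes 1 + 2 · -2 = -3
  Term 3 contributes -5 + 3 · -2 = -11
p(-2) = ⊕ of these = min[5, 4, -3, -11] = -11.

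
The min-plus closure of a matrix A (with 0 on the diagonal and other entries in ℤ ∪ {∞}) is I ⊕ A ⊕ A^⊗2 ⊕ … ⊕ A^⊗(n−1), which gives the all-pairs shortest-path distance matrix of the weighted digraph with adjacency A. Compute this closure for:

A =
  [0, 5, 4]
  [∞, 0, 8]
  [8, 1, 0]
Closure =
  [0, 5, 4]
  [16, 0, 8]
  [8, 1, 0]

This is the Floyd-Warshall all-pairs shortest-path computation. For each intermediate vertex k = 0, 1, …, 2, update dist[i][j] ← min(dist[i][j], dist[i][k] + dist[k][j]). The final matrix gives, for each (i, j), the minimum total weight of any directed path from i to j (possibly empty when i = j).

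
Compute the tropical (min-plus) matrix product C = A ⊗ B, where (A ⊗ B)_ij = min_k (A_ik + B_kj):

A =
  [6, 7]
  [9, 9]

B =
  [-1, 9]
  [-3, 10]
A ⊗ B =
  [4, 15]
  [6, 18]

Apply the min-plus product entry-by-entry:
  C[0][0] = min over k of (A[0][0] + B[0][0] = 6 + -1 = 5, A[0][1] + B[1][0] = 7 + -3 = 4) = 4 (attained at k = 1)
  C[0][1] = min over k of (A[0][0] + B[0][1] = 6 + 9 = 15, A[0][1] + B[1][1] = 7 + 10 = 17) = 15 (attained at k = 0)
  C[1][0] = min over k of (A[1][0] + B[0][0] = 9 + -1 = 8, A[1][1] + B[1][0] = 9 + -3 = 6) = 6 (attained at k = 1)
  C[1][1] = min over k of (A[1][0] + B[0][1] = 9 + 9 = 18, A[1][1] + B[1][1] = 9 + 10 = 19) = 18 (attained at k = 0)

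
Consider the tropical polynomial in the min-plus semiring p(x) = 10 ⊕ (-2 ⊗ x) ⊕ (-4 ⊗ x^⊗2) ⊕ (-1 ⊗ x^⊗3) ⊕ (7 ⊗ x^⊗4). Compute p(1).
p(1) = -2

A tropical monomial a ⊗ x^⊗i evaluates to a + i · x. Evaluating each term at x = 1:
  Term 0 contributes 10 + 0 · 1 = 10
  Term 1 contributes -2 + 1 · 1 = -1
  Term 2 contributes -4 + 2 · 1 = -2
  Term 3 contributes -1 + 3 · 1 = 2
  Term 4 contributes 7 + 4 · 1 = 11
p(1) = ⊕ of these = min[10, -1, -2, 2, 11] = -2.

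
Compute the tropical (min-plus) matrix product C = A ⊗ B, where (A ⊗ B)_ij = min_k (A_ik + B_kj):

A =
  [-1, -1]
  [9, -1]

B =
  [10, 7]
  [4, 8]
A ⊗ B =
  [3, 6]
  [3, 7]

Apply the min-plus product entry-by-entry:
  C[0][0] = min over k of (A[0][0] + B[0][0] = -1 + 10 = 9, A[0][1] + B[1][0] = -1 + 4 = 3) = 3 (attained at k = 1)
  C[0][1] = min over k of (A[0][0] + B[0][1] = -1 + 7 = 6, A[0][1] + B[1][1] = -1 + 8 = 7) = 6 (attained at k = 0)
  C[1][0] = min over k of (A[1][0] + B[0][0] = 9 + 10 = 19, A[1][1] + B[1][0] = -1 + 4 = 3) = 3 (attained at k = 1)
  C[1][1] = min over k of (A[1][0] + B[0][1] = 9 + 7 = 16, A[1][1] + B[1][1] = -1 + 8 = 7) = 7 (attained at k = 1)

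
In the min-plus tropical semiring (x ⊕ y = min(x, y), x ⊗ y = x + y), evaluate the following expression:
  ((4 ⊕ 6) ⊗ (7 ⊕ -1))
((4 ⊕ 6) ⊗ (7 ⊕ -1)) = 3

Expand innermost to outermost. Recall ⊕ takes the minimum of its arguments and ⊗ takes their sum. Working out the expression ((4 ⊕ 6) ⊗ (7 ⊕ -1)) gives 3.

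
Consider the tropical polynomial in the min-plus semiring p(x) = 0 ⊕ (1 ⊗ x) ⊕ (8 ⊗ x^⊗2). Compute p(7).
p(7) = 0

A tropical monomial a ⊗ x^⊗i evaluates to a + i · x. Evaluating each term at x = 7:
  Term 0 contributes 0 + 0 · 7 = 0
  Term 1 contributes 1 + 1 · 7 = 8
  Term 2 contributes 8 + 2 · 7 = 22
p(7) = ⊕ of these = min[0, 8, 22] = 0.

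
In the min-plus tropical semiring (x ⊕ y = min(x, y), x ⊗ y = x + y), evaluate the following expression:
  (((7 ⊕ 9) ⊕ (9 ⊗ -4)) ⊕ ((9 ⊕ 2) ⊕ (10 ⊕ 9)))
(((7 ⊕ 9) ⊕ (9 ⊗ -4)) ⊕ ((9 ⊕ 2) ⊕ (10 ⊕ 9))) = 2

Expand innermost to outermost. Recall ⊕ takes the minimum of its arguments and ⊗ takes their sum. Working out the expression (((7 ⊕ 9) ⊕ (9 ⊗ -4)) ⊕ ((9 ⊕ 2) ⊕ (10 ⊕ 9))) gives 2.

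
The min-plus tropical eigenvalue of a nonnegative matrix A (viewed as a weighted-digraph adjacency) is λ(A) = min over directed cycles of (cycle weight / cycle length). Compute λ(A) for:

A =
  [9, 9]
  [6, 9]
λ(A) = 15/2

Enumerate directed cycles and compute their means (weight / length). Sample:
  cycle 0 → 0: weight = 9, length = 1, mean = 9/1 ≈ 9.000
  cycle 1 → 1: weight = 9, length = 1, mean = 9/1 ≈ 9.000
  cycle 0 → 1 → 0: weight = 15, length = 2, mean = 15/2 ≈ 7.500
  cycle 1 → 0 → 1: weight = 15, length = 2, mean = 15/2 ≈ 7.500
Minimum mean = 7.500, attained e.g. along the cycle 0 → 1 → 0 with weight 15 and length 2. So λ(A) = 15/2 = 15/2.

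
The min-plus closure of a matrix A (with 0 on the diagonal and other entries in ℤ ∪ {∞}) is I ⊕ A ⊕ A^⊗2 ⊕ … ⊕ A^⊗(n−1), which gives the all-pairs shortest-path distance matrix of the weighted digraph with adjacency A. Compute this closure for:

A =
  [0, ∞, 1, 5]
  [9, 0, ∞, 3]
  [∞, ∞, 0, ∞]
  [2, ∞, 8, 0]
Closure =
  [0, ∞, 1, 5]
  [5, 0, 6, 3]
  [∞, ∞, 0, ∞]
  [2, ∞, 3, 0]

This is the Floyd-Warshall all-pairs shortest-path computation. For each intermediate vertex k = 0, 1, …, 3, update dist[i][j] ← min(dist[i][j], dist[i][k] + dist[k][j]). The final matrix gives, for each (i, j), the minimum total weight of any directed path from i to j (possibly empty when i = j).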